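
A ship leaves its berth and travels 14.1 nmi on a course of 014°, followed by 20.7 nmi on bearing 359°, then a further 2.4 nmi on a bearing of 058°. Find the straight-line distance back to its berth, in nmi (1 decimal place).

36.0 nmi

Leg 1 (014°, 14.1 nmi): east 14.1 sin 14° = 3.41, north 14.1 cos 14° = 13.68
Leg 2 (359°, 20.7 nmi): east 20.7 sin 359° = -0.36, north 20.7 cos 359° = 20.70
Leg 3 (058°, 2.4 nmi): east 2.4 sin 58° = 2.04, north 2.4 cos 58° = 1.27
Net: 5.09 east, 35.65 north. Distance = √((5.09)² + (35.65)²) = 36.011 nmi.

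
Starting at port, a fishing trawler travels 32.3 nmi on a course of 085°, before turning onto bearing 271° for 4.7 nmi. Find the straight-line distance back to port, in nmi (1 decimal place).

Leg 1 (085°, 32.3 nmi): east 32.3 sin 85° = 32.18, north 32.3 cos 85° = 2.82
Leg 2 (271°, 4.7 nmi): east 4.7 sin 271° = -4.70, north 4.7 cos 271° = 0.08
Net: 27.48 east, 2.90 north. Distance = √((27.48)² + (2.90)²) = 27.630 nmi.

27.6 nmi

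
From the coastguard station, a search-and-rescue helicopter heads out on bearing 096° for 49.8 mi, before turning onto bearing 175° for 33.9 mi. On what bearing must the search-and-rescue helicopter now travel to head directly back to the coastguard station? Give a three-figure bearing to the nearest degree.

Leg 1 (096°, 49.8 mi): east 49.8 sin 96° = 49.53, north 49.8 cos 96° = -5.21
Leg 2 (175°, 33.9 mi): east 33.9 sin 175° = 2.95, north 33.9 cos 175° = -33.77
Net displacement: 52.48 east, -38.98 north. Direction back to start is (-52.48, 38.98): bearing = atan2(-52.48, 38.98) mod 360° = 306.60° ≈ 307°.

307°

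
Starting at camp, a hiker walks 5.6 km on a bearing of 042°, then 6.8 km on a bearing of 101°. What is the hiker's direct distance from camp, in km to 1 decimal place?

Leg 1 (042°, 5.6 km): east 5.6 sin 42° = 3.75, north 5.6 cos 42° = 4.16
Leg 2 (101°, 6.8 km): east 6.8 sin 101° = 6.68, north 6.8 cos 101° = -1.30
Net: 10.42 east, 2.86 north. Distance = √((10.42)² + (2.86)²) = 10.809 km.

10.8 km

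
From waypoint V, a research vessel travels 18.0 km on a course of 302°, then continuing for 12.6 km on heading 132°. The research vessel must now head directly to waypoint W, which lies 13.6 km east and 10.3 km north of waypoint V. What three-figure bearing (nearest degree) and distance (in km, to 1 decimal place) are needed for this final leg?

Leg 1 (302°, 18.0 km): east 18.0 sin 302° = -15.26, north 18.0 cos 302° = 9.54
Leg 2 (132°, 12.6 km): east 12.6 sin 132° = 9.36, north 12.6 cos 132° = -8.43
Current position: (-5.90, 1.11). Target: (13.6, 10.3). Remaining: Δeast = 19.50, Δnorth = 9.19.
Bearing = atan2(19.50, 9.19) mod 360° = 64.76°; distance = √((19.50)² + (9.19)²) = 21.559 km.

065°, 21.6 km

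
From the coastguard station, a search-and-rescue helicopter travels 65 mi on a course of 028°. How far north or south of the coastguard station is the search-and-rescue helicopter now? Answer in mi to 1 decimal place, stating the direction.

Leg 1 (028°, 65 mi): east 65 sin 28° = 30.52, north 65 cos 28° = 57.39
Net north component: 57.39 mi.

57.4 mi north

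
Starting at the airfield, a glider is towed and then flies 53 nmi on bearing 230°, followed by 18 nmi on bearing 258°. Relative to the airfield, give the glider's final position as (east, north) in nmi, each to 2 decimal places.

(-58.21, -37.81)

Leg 1 (230°, 53 nmi): east 53 sin 230° = -40.60, north 53 cos 230° = -34.07
Leg 2 (258°, 18 nmi): east 18 sin 258° = -17.61, north 18 cos 258° = -3.74
Summing: -58.21 nmi east, -37.81 nmi north → (-58.21, -37.81).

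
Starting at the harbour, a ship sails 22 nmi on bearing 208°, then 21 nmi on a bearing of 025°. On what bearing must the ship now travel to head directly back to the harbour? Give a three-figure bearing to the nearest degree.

075°

Leg 1 (208°, 22 nmi): east 22 sin 208° = -10.33, north 22 cos 208° = -19.42
Leg 2 (025°, 21 nmi): east 21 sin 25° = 8.87, north 21 cos 25° = 19.03
Net displacement: -1.45 east, -0.39 north. Direction back to start is (1.45, 0.39): bearing = atan2(1.45, 0.39) mod 360° = 74.89° ≈ 075°.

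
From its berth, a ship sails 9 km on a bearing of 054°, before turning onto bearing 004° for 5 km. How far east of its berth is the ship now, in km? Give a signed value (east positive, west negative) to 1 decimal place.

7.6 km

Leg 1 (054°, 9 km): east 9 sin 54° = 7.28, north 9 cos 54° = 5.29
Leg 2 (004°, 5 km): east 5 sin 4° = 0.35, north 5 cos 4° = 4.99
Net east component: 7.63 km.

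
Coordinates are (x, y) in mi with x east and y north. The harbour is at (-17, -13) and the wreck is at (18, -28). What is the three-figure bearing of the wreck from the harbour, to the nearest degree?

Δeast = 18 − -17 = 35.00; Δnorth = -28 − -13 = -15.00.
Bearing = atan2(Δeast, Δnorth) mod 360° = 113.20° ≈ 113°.

113°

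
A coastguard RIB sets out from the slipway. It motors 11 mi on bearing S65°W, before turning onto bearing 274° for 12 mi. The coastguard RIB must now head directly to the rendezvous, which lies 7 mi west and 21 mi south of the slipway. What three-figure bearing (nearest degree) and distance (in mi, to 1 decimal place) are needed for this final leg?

Leg 1 (S65°W, 11 mi): east 11 sin 245° = -9.97, north 11 cos 245° = -4.65
Leg 2 (274°, 12 mi): east 12 sin 274° = -11.97, north 12 cos 274° = 0.84
Current position: (-21.94, -3.81). Target: (-7, -21). Remaining: Δeast = 14.94, Δnorth = -17.19.
Bearing = atan2(14.94, -17.19) mod 360° = 139.00°; distance = √((14.94)² + (-17.19)²) = 22.774 mi.

139°, 22.8 mi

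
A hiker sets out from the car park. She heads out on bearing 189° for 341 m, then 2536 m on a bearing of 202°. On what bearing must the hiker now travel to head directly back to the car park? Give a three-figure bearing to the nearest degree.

Leg 1 (189°, 341 m): east 341 sin 189° = -53.34, north 341 cos 189° = -336.80
Leg 2 (202°, 2536 m): east 2536 sin 202° = -950.00, north 2536 cos 202° = -2351.34
Net displacement: -1003.35 east, -2688.14 north. Direction back to start is (1003.35, 2688.14): bearing = atan2(1003.35, 2688.14) mod 360° = 20.47° ≈ 020°.

020°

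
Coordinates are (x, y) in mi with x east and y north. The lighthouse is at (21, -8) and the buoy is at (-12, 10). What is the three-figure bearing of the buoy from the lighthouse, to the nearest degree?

299°

Δeast = -12 − 21 = -33.00; Δnorth = 10 − -8 = 18.00.
Bearing = atan2(Δeast, Δnorth) mod 360° = 298.61° ≈ 299°.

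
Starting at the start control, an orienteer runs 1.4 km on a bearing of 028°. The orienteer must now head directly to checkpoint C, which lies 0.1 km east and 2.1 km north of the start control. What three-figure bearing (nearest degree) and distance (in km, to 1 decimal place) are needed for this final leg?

327°, 1.0 km

Leg 1 (028°, 1.4 km): east 1.4 sin 28° = 0.66, north 1.4 cos 28° = 1.24
Current position: (0.66, 1.24). Target: (0.1, 2.1). Remaining: Δeast = -0.56, Δnorth = 0.86.
Bearing = atan2(-0.56, 0.86) mod 360° = 327.18°; distance = √((-0.56)² + (0.86)²) = 1.028 km.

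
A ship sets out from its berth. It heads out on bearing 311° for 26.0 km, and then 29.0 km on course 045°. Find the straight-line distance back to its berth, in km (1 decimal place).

37.6 km

Leg 1 (311°, 26.0 km): east 26.0 sin 311° = -19.62, north 26.0 cos 311° = 17.06
Leg 2 (045°, 29.0 km): east 29.0 sin 45° = 20.51, north 29.0 cos 45° = 20.51
Net: 0.88 east, 37.56 north. Distance = √((0.88)² + (37.56)²) = 37.574 km.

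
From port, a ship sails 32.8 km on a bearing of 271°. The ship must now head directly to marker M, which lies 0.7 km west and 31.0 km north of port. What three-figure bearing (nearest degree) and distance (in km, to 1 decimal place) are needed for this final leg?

Leg 1 (271°, 32.8 km): east 32.8 sin 271° = -32.80, north 32.8 cos 271° = 0.57
Current position: (-32.80, 0.57). Target: (-0.7, 31.0). Remaining: Δeast = 32.10, Δnorth = 30.43.
Bearing = atan2(32.10, 30.43) mod 360° = 46.53°; distance = √((32.10)² + (30.43)²) = 44.226 km.

047°, 44.2 km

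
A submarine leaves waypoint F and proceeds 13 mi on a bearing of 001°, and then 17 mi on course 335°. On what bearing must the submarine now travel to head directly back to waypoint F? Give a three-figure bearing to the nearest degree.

166°

Leg 1 (001°, 13 mi): east 13 sin 1° = 0.23, north 13 cos 1° = 13.00
Leg 2 (335°, 17 mi): east 17 sin 335° = -7.18, north 17 cos 335° = 15.41
Net displacement: -6.96 east, 28.41 north. Direction back to start is (6.96, -28.41): bearing = atan2(6.96, -28.41) mod 360° = 166.24° ≈ 166°.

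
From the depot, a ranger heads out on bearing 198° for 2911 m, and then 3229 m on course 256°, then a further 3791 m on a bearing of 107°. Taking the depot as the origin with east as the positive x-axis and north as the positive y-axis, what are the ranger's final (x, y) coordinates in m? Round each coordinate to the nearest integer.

Leg 1 (198°, 2911 m): east 2911 sin 198° = -899.55, north 2911 cos 198° = -2768.53
Leg 2 (256°, 3229 m): east 3229 sin 256° = -3133.08, north 3229 cos 256° = -781.17
Leg 3 (107°, 3791 m): east 3791 sin 107° = 3625.35, north 3791 cos 107° = -1108.38
Summing: -407.28 m east, -4658.07 m north → (-407, -4658).

(-407, -4658)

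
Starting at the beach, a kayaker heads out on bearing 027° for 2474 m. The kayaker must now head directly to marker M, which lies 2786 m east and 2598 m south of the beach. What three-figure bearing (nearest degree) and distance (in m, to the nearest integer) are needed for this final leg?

Leg 1 (027°, 2474 m): east 2474 sin 27° = 1123.17, north 2474 cos 27° = 2204.35
Current position: (1123.17, 2204.35). Target: (2786, -2598). Remaining: Δeast = 1662.83, Δnorth = -4802.35.
Bearing = atan2(1662.83, -4802.35) mod 360° = 160.90°; distance = √((1662.83)² + (-4802.35)²) = 5082.082 m.

161°, 5082 m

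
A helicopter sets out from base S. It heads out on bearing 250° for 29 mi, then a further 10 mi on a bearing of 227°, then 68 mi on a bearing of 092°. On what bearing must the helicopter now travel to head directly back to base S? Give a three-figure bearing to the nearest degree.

300°

Leg 1 (250°, 29 mi): east 29 sin 250° = -27.25, north 29 cos 250° = -9.92
Leg 2 (227°, 10 mi): east 10 sin 227° = -7.31, north 10 cos 227° = -6.82
Leg 3 (092°, 68 mi): east 68 sin 92° = 67.96, north 68 cos 92° = -2.37
Net displacement: 33.39 east, -19.11 north. Direction back to start is (-33.39, 19.11): bearing = atan2(-33.39, 19.11) mod 360° = 299.78° ≈ 300°.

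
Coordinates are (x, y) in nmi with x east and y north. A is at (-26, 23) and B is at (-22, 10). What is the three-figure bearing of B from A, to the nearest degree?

163°

Δeast = -22 − -26 = 4.00; Δnorth = 10 − 23 = -13.00.
Bearing = atan2(Δeast, Δnorth) mod 360° = 162.90° ≈ 163°.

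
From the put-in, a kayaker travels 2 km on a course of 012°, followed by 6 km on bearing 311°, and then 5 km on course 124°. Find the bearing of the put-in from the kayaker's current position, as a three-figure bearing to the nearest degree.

181°

Leg 1 (012°, 2 km): east 2 sin 12° = 0.42, north 2 cos 12° = 1.96
Leg 2 (311°, 6 km): east 6 sin 311° = -4.53, north 6 cos 311° = 3.94
Leg 3 (124°, 5 km): east 5 sin 124° = 4.15, north 5 cos 124° = -2.80
Net displacement: 0.03 east, 3.10 north. Direction back to start is (-0.03, -3.10): bearing = atan2(-0.03, -3.10) mod 360° = 180.61° ≈ 181°.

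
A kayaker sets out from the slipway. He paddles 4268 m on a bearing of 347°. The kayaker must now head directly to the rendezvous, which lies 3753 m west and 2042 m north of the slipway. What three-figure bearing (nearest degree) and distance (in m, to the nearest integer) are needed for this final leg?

233°, 3504 m

Leg 1 (347°, 4268 m): east 4268 sin 347° = -960.09, north 4268 cos 347° = 4158.61
Current position: (-960.09, 4158.61). Target: (-3753, 2042). Remaining: Δeast = -2792.91, Δnorth = -2116.61.
Bearing = atan2(-2792.91, -2116.61) mod 360° = 232.84°; distance = √((-2792.91)² + (-2116.61)²) = 3504.338 m.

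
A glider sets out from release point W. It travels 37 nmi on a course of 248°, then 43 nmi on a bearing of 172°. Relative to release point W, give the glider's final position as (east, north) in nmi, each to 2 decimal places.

Leg 1 (248°, 37 nmi): east 37 sin 248° = -34.31, north 37 cos 248° = -13.86
Leg 2 (172°, 43 nmi): east 43 sin 172° = 5.98, north 43 cos 172° = -42.58
Summing: -28.32 nmi east, -56.44 nmi north → (-28.32, -56.44).

(-28.32, -56.44)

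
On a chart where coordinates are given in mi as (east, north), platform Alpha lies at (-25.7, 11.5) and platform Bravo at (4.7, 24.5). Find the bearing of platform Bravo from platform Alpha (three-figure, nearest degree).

Δeast = 4.7 − -25.7 = 30.40; Δnorth = 24.5 − 11.5 = 13.00.
Bearing = atan2(Δeast, Δnorth) mod 360° = 66.85° ≈ 067°.

067°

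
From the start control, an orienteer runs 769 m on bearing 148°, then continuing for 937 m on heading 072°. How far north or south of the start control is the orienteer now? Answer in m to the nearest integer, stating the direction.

Leg 1 (148°, 769 m): east 769 sin 148° = 407.51, north 769 cos 148° = -652.15
Leg 2 (072°, 937 m): east 937 sin 72° = 891.14, north 937 cos 72° = 289.55
Net north component: -362.60 m.

363 m south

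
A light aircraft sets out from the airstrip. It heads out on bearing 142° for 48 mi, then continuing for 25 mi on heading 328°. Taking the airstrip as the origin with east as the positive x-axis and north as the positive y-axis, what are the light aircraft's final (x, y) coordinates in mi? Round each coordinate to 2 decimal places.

Leg 1 (142°, 48 mi): east 48 sin 142° = 29.55, north 48 cos 142° = -37.82
Leg 2 (328°, 25 mi): east 25 sin 328° = -13.25, north 25 cos 328° = 21.20
Summing: 16.30 mi east, -16.62 mi north → (16.30, -16.62).

(16.30, -16.62)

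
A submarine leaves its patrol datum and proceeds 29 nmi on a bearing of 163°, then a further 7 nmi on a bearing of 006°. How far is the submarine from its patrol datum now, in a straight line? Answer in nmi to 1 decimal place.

Leg 1 (163°, 29 nmi): east 29 sin 163° = 8.48, north 29 cos 163° = -27.73
Leg 2 (006°, 7 nmi): east 7 sin 6° = 0.73, north 7 cos 6° = 6.96
Net: 9.21 east, -20.77 north. Distance = √((9.21)² + (-20.77)²) = 22.722 nmi.

22.7 nmi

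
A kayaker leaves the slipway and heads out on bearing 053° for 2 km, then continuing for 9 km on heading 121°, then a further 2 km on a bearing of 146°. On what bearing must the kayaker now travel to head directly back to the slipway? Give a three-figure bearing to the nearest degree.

296°

Leg 1 (053°, 2 km): east 2 sin 53° = 1.60, north 2 cos 53° = 1.20
Leg 2 (121°, 9 km): east 9 sin 121° = 7.71, north 9 cos 121° = -4.64
Leg 3 (146°, 2 km): east 2 sin 146° = 1.12, north 2 cos 146° = -1.66
Net displacement: 10.43 east, -5.09 north. Direction back to start is (-10.43, 5.09): bearing = atan2(-10.43, 5.09) mod 360° = 296.01° ≈ 296°.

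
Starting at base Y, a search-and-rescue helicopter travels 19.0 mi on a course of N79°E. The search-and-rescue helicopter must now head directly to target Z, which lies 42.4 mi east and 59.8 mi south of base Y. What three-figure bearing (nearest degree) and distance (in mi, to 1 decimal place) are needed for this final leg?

Leg 1 (N79°E, 19.0 mi): east 19.0 sin 79° = 18.65, north 19.0 cos 79° = 3.63
Current position: (18.65, 3.63). Target: (42.4, -59.8). Remaining: Δeast = 23.75, Δnorth = -63.43.
Bearing = atan2(23.75, -63.43) mod 360° = 159.47°; distance = √((23.75)² + (-63.43)²) = 67.726 mi.

159°, 67.7 mi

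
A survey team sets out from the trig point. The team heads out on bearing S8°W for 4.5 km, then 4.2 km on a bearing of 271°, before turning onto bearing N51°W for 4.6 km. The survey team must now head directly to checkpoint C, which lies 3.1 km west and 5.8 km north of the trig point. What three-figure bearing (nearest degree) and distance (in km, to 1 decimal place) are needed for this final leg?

Leg 1 (S8°W, 4.5 km): east 4.5 sin 188° = -0.63, north 4.5 cos 188° = -4.46
Leg 2 (271°, 4.2 km): east 4.2 sin 271° = -4.20, north 4.2 cos 271° = 0.07
Leg 3 (N51°W, 4.6 km): east 4.6 sin 309° = -3.57, north 4.6 cos 309° = 2.89
Current position: (-8.40, -1.49). Target: (-3.1, 5.8). Remaining: Δeast = 5.30, Δnorth = 7.29.
Bearing = atan2(5.30, 7.29) mod 360° = 36.03°; distance = √((5.30)² + (7.29)²) = 9.012 km.

036°, 9.0 km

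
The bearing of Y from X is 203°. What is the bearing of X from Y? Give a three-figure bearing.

Back-bearing = 203° − 180° = 023°.

023°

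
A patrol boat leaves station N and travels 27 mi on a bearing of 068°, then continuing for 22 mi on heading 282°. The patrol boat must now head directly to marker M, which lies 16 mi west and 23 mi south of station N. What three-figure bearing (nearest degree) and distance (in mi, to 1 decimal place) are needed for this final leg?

Leg 1 (068°, 27 mi): east 27 sin 68° = 25.03, north 27 cos 68° = 10.11
Leg 2 (282°, 22 mi): east 22 sin 282° = -21.52, north 22 cos 282° = 4.57
Current position: (3.51, 14.69). Target: (-16, -23). Remaining: Δeast = -19.51, Δnorth = -37.69.
Bearing = atan2(-19.51, -37.69) mod 360° = 207.37°; distance = √((-19.51)² + (-37.69)²) = 42.441 mi.

207°, 42.4 mi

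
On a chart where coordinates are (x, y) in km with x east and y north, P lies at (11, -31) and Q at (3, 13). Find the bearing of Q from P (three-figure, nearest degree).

Δeast = 3 − 11 = -8.00; Δnorth = 13 − -31 = 44.00.
Bearing = atan2(Δeast, Δnorth) mod 360° = 349.70° ≈ 350°.

350°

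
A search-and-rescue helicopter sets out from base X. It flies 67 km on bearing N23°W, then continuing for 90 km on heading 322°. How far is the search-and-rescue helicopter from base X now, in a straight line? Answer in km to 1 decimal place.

Leg 1 (N23°W, 67 km): east 67 sin 337° = -26.18, north 67 cos 337° = 61.67
Leg 2 (322°, 90 km): east 90 sin 322° = -55.41, north 90 cos 322° = 70.92
Net: -81.59 east, 132.59 north. Distance = √((-81.59)² + (132.59)²) = 155.686 km.

155.7 km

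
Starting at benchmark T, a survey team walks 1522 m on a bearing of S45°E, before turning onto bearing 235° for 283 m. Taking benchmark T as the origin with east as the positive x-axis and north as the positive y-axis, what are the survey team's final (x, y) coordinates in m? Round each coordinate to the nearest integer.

(844, -1239)

Leg 1 (S45°E, 1522 m): east 1522 sin 135° = 1076.22, north 1522 cos 135° = -1076.22
Leg 2 (235°, 283 m): east 283 sin 235° = -231.82, north 283 cos 235° = -162.32
Summing: 844.40 m east, -1238.54 m north → (844, -1239).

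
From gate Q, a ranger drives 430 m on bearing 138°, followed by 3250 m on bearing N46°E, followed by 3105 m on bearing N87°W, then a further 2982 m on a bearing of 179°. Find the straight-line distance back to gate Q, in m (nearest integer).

Leg 1 (138°, 430 m): east 430 sin 138° = 287.73, north 430 cos 138° = -319.55
Leg 2 (N46°E, 3250 m): east 3250 sin 46° = 2337.85, north 3250 cos 46° = 2257.64
Leg 3 (N87°W, 3105 m): east 3105 sin 273° = -3100.74, north 3105 cos 273° = 162.50
Leg 4 (179°, 2982 m): east 2982 sin 179° = 52.04, north 2982 cos 179° = -2981.55
Net: -423.12 east, -880.96 north. Distance = √((-423.12)² + (-880.96)²) = 977.299 m.

977 m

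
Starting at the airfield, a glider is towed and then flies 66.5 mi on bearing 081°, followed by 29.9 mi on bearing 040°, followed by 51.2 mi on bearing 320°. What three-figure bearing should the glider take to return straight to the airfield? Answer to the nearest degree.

Leg 1 (081°, 66.5 mi): east 66.5 sin 81° = 65.68, north 66.5 cos 81° = 10.40
Leg 2 (040°, 29.9 mi): east 29.9 sin 40° = 19.22, north 29.9 cos 40° = 22.90
Leg 3 (320°, 51.2 mi): east 51.2 sin 320° = -32.91, north 51.2 cos 320° = 39.22
Net displacement: 51.99 east, 72.53 north. Direction back to start is (-51.99, -72.53): bearing = atan2(-51.99, -72.53) mod 360° = 215.63° ≈ 216°.

216°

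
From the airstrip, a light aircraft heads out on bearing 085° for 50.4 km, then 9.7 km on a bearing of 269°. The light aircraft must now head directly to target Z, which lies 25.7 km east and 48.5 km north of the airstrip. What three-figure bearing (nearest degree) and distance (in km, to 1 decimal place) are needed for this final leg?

342°, 46.7 km

Leg 1 (085°, 50.4 km): east 50.4 sin 85° = 50.21, north 50.4 cos 85° = 4.39
Leg 2 (269°, 9.7 km): east 9.7 sin 269° = -9.70, north 9.7 cos 269° = -0.17
Current position: (40.51, 4.22). Target: (25.7, 48.5). Remaining: Δeast = -14.81, Δnorth = 44.28.
Bearing = atan2(-14.81, 44.28) mod 360° = 341.51°; distance = √((-14.81)² + (44.28)²) = 46.688 km.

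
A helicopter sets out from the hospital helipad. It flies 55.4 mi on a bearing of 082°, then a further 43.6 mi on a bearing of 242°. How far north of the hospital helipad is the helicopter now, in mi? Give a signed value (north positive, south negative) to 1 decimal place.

-12.8 mi

Leg 1 (082°, 55.4 mi): east 55.4 sin 82° = 54.86, north 55.4 cos 82° = 7.71
Leg 2 (242°, 43.6 mi): east 43.6 sin 242° = -38.50, north 43.6 cos 242° = -20.47
Net north component: -12.76 mi.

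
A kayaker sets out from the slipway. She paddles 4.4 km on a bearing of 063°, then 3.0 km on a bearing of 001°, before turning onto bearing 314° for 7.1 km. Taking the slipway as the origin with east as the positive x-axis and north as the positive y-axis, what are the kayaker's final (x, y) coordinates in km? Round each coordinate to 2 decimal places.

Leg 1 (063°, 4.4 km): east 4.4 sin 63° = 3.92, north 4.4 cos 63° = 2.00
Leg 2 (001°, 3.0 km): east 3.0 sin 1° = 0.05, north 3.0 cos 1° = 3.00
Leg 3 (314°, 7.1 km): east 7.1 sin 314° = -5.11, north 7.1 cos 314° = 4.93
Summing: -1.13 km east, 9.93 km north → (-1.13, 9.93).

(-1.13, 9.93)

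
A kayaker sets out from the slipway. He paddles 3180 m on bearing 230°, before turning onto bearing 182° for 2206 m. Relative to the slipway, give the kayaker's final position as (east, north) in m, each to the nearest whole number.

(-2513, -4249)

Leg 1 (230°, 3180 m): east 3180 sin 230° = -2436.02, north 3180 cos 230° = -2044.06
Leg 2 (182°, 2206 m): east 2206 sin 182° = -76.99, north 2206 cos 182° = -2204.66
Summing: -2513.01 m east, -4248.72 m north → (-2513, -4249).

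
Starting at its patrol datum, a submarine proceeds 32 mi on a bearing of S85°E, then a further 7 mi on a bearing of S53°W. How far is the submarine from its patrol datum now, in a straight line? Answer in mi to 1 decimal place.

27.2 mi

Leg 1 (S85°E, 32 mi): east 32 sin 95° = 31.88, north 32 cos 95° = -2.79
Leg 2 (S53°W, 7 mi): east 7 sin 233° = -5.59, north 7 cos 233° = -4.21
Net: 26.29 east, -7.00 north. Distance = √((26.29)² + (-7.00)²) = 27.204 mi.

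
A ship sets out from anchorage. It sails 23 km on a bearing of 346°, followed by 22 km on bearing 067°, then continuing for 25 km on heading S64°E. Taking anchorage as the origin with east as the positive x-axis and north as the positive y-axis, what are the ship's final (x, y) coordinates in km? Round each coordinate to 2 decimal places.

Leg 1 (346°, 23 km): east 23 sin 346° = -5.56, north 23 cos 346° = 22.32
Leg 2 (067°, 22 km): east 22 sin 67° = 20.25, north 22 cos 67° = 8.60
Leg 3 (S64°E, 25 km): east 25 sin 116° = 22.47, north 25 cos 116° = -10.96
Summing: 37.16 km east, 19.95 km north → (37.16, 19.95).

(37.16, 19.95)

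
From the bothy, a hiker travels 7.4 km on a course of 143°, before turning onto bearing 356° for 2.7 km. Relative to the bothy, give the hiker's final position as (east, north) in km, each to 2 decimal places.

Leg 1 (143°, 7.4 km): east 7.4 sin 143° = 4.45, north 7.4 cos 143° = -5.91
Leg 2 (356°, 2.7 km): east 2.7 sin 356° = -0.19, north 2.7 cos 356° = 2.69
Summing: 4.27 km east, -3.22 km north → (4.27, -3.22).

(4.27, -3.22)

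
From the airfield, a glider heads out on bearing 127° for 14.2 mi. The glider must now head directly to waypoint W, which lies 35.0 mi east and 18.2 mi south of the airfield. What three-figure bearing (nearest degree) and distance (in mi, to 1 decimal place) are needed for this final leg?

Leg 1 (127°, 14.2 mi): east 14.2 sin 127° = 11.34, north 14.2 cos 127° = -8.55
Current position: (11.34, -8.55). Target: (35.0, -18.2). Remaining: Δeast = 23.66, Δnorth = -9.65.
Bearing = atan2(23.66, -9.65) mod 360° = 112.20°; distance = √((23.66)² + (-9.65)²) = 25.553 mi.

112°, 25.6 mi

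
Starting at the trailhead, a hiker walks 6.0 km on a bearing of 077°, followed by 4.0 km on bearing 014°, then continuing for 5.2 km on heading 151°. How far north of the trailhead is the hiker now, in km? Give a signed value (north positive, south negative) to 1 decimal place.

Leg 1 (077°, 6.0 km): east 6.0 sin 77° = 5.85, north 6.0 cos 77° = 1.35
Leg 2 (014°, 4.0 km): east 4.0 sin 14° = 0.97, north 4.0 cos 14° = 3.88
Leg 3 (151°, 5.2 km): east 5.2 sin 151° = 2.52, north 5.2 cos 151° = -4.55
Net north component: 0.68 km.

0.7 km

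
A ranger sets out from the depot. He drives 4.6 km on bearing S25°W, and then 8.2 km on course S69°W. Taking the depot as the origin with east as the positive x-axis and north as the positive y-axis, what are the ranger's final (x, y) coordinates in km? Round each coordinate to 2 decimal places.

(-9.60, -7.11)

Leg 1 (S25°W, 4.6 km): east 4.6 sin 205° = -1.94, north 4.6 cos 205° = -4.17
Leg 2 (S69°W, 8.2 km): east 8.2 sin 249° = -7.66, north 8.2 cos 249° = -2.94
Summing: -9.60 km east, -7.11 km north → (-9.60, -7.11).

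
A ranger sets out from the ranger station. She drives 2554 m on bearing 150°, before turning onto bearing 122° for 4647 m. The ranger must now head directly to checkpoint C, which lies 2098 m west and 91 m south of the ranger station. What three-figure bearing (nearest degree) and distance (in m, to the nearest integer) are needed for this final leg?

302°, 8633 m

Leg 1 (150°, 2554 m): east 2554 sin 150° = 1277.00, north 2554 cos 150° = -2211.83
Leg 2 (122°, 4647 m): east 4647 sin 122° = 3940.88, north 4647 cos 122° = -2462.53
Current position: (5217.88, -4674.36). Target: (-2098, -91). Remaining: Δeast = -7315.88, Δnorth = 4583.36.
Bearing = atan2(-7315.88, 4583.36) mod 360° = 302.07°; distance = √((-7315.88)² + (4583.36)²) = 8633.036 m.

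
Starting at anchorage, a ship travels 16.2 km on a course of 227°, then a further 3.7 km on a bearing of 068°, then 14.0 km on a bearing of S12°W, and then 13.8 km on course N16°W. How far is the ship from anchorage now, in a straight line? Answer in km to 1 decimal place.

Leg 1 (227°, 16.2 km): east 16.2 sin 227° = -11.85, north 16.2 cos 227° = -11.05
Leg 2 (068°, 3.7 km): east 3.7 sin 68° = 3.43, north 3.7 cos 68° = 1.39
Leg 3 (S12°W, 14.0 km): east 14.0 sin 192° = -2.91, north 14.0 cos 192° = -13.69
Leg 4 (N16°W, 13.8 km): east 13.8 sin 344° = -3.80, north 13.8 cos 344° = 13.27
Net: -15.13 east, -10.09 north. Distance = √((-15.13)² + (-10.09)²) = 18.188 km.

18.2 km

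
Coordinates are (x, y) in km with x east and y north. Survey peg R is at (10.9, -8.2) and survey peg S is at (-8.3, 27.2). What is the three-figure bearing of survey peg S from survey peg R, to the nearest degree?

Δeast = -8.3 − 10.9 = -19.20; Δnorth = 27.2 − -8.2 = 35.40.
Bearing = atan2(Δeast, Δnorth) mod 360° = 331.53° ≈ 332°.

332°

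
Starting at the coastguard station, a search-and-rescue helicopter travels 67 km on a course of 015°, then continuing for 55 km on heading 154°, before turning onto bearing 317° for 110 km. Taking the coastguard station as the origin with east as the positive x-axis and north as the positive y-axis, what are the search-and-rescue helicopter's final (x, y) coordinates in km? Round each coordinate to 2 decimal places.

Leg 1 (015°, 67 km): east 67 sin 15° = 17.34, north 67 cos 15° = 64.72
Leg 2 (154°, 55 km): east 55 sin 154° = 24.11, north 55 cos 154° = -49.43
Leg 3 (317°, 110 km): east 110 sin 317° = -75.02, north 110 cos 317° = 80.45
Summing: -33.57 km east, 95.73 km north → (-33.57, 95.73).

(-33.57, 95.73)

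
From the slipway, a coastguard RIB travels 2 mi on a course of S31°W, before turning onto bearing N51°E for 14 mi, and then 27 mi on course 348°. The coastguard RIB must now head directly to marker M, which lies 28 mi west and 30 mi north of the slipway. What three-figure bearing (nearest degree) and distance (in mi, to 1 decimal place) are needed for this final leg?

Leg 1 (S31°W, 2 mi): east 2 sin 211° = -1.03, north 2 cos 211° = -1.71
Leg 2 (N51°E, 14 mi): east 14 sin 51° = 10.88, north 14 cos 51° = 8.81
Leg 3 (348°, 27 mi): east 27 sin 348° = -5.61, north 27 cos 348° = 26.41
Current position: (4.24, 33.51). Target: (-28, 30). Remaining: Δeast = -32.24, Δnorth = -3.51.
Bearing = atan2(-32.24, -3.51) mod 360° = 263.79°; distance = √((-32.24)² + (-3.51)²) = 32.426 mi.

264°, 32.4 mi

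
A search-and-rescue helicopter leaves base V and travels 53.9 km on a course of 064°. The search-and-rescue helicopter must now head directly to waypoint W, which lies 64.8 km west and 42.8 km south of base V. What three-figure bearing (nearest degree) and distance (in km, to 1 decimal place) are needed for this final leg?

240°, 131.3 km

Leg 1 (064°, 53.9 km): east 53.9 sin 64° = 48.44, north 53.9 cos 64° = 23.63
Current position: (48.44, 23.63). Target: (-64.8, -42.8). Remaining: Δeast = -113.24, Δnorth = -66.43.
Bearing = atan2(-113.24, -66.43) mod 360° = 239.60°; distance = √((-113.24)² + (-66.43)²) = 131.290 km.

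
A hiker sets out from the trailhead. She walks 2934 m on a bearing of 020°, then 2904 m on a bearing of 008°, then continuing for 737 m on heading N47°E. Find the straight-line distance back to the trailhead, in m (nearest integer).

6437 m

Leg 1 (020°, 2934 m): east 2934 sin 20° = 1003.49, north 2934 cos 20° = 2757.06
Leg 2 (008°, 2904 m): east 2904 sin 8° = 404.16, north 2904 cos 8° = 2875.74
Leg 3 (N47°E, 737 m): east 737 sin 47° = 539.01, north 737 cos 47° = 502.63
Net: 1946.65 east, 6135.43 north. Distance = √((1946.65)² + (6135.43)²) = 6436.843 m.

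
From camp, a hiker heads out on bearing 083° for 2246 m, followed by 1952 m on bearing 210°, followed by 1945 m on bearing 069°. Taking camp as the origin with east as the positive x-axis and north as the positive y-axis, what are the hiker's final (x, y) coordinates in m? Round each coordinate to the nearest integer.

Leg 1 (083°, 2246 m): east 2246 sin 83° = 2229.26, north 2246 cos 83° = 273.72
Leg 2 (210°, 1952 m): east 1952 sin 210° = -976.00, north 1952 cos 210° = -1690.48
Leg 3 (069°, 1945 m): east 1945 sin 69° = 1815.81, north 1945 cos 69° = 697.03
Summing: 3069.07 m east, -719.74 m north → (3069, -720).

(3069, -720)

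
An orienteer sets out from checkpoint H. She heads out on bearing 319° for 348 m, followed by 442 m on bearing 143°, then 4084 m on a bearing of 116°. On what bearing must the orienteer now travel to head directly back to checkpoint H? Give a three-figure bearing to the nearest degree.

Leg 1 (319°, 348 m): east 348 sin 319° = -228.31, north 348 cos 319° = 262.64
Leg 2 (143°, 442 m): east 442 sin 143° = 266.00, north 442 cos 143° = -353.00
Leg 3 (116°, 4084 m): east 4084 sin 116° = 3670.67, north 4084 cos 116° = -1790.31
Net displacement: 3708.37 east, -1880.67 north. Direction back to start is (-3708.37, 1880.67): bearing = atan2(-3708.37, 1880.67) mod 360° = 296.89° ≈ 297°.

297°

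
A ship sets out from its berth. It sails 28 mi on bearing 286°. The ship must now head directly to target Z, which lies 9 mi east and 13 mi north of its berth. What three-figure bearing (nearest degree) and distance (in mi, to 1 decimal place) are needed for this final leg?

082°, 36.3 mi

Leg 1 (286°, 28 mi): east 28 sin 286° = -26.92, north 28 cos 286° = 7.72
Current position: (-26.92, 7.72). Target: (9, 13). Remaining: Δeast = 35.92, Δnorth = 5.28.
Bearing = atan2(35.92, 5.28) mod 360° = 81.63°; distance = √((35.92)² + (5.28)²) = 36.302 mi.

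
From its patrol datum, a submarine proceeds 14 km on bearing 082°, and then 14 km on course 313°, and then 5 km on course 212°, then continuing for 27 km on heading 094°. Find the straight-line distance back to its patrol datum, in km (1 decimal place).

Leg 1 (082°, 14 km): east 14 sin 82° = 13.86, north 14 cos 82° = 1.95
Leg 2 (313°, 14 km): east 14 sin 313° = -10.24, north 14 cos 313° = 9.55
Leg 3 (212°, 5 km): east 5 sin 212° = -2.65, north 5 cos 212° = -4.24
Leg 4 (094°, 27 km): east 27 sin 94° = 26.93, north 27 cos 94° = -1.88
Net: 27.91 east, 5.37 north. Distance = √((27.91)² + (5.37)²) = 28.422 km.

28.4 km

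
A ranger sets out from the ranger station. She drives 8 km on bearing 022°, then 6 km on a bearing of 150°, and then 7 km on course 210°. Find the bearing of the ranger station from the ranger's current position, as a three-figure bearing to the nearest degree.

Leg 1 (022°, 8 km): east 8 sin 22° = 3.00, north 8 cos 22° = 7.42
Leg 2 (150°, 6 km): east 6 sin 150° = 3.00, north 6 cos 150° = -5.20
Leg 3 (210°, 7 km): east 7 sin 210° = -3.50, north 7 cos 210° = -6.06
Net displacement: 2.50 east, -3.84 north. Direction back to start is (-2.50, 3.84): bearing = atan2(-2.50, 3.84) mod 360° = 326.97° ≈ 327°.

327°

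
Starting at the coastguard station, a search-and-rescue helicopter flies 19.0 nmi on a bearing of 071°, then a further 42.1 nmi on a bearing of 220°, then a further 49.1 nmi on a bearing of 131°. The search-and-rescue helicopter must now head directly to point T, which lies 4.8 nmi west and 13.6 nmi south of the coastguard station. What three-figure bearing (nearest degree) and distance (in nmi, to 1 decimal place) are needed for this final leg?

Leg 1 (071°, 19.0 nmi): east 19.0 sin 71° = 17.96, north 19.0 cos 71° = 6.19
Leg 2 (220°, 42.1 nmi): east 42.1 sin 220° = -27.06, north 42.1 cos 220° = -32.25
Leg 3 (131°, 49.1 nmi): east 49.1 sin 131° = 37.06, north 49.1 cos 131° = -32.21
Current position: (27.96, -58.28). Target: (-4.8, -13.6). Remaining: Δeast = -32.76, Δnorth = 44.68.
Bearing = atan2(-32.76, 44.68) mod 360° = 323.75°; distance = √((-32.76)² + (44.68)²) = 55.401 nmi.

324°, 55.4 nmi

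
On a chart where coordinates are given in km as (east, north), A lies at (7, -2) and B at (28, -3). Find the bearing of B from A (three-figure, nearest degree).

093°

Δeast = 28 − 7 = 21.00; Δnorth = -3 − -2 = -1.00.
Bearing = atan2(Δeast, Δnorth) mod 360° = 92.73° ≈ 093°.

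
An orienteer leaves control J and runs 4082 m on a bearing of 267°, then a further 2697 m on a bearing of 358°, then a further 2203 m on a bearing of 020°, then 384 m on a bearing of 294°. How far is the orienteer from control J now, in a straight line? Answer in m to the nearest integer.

Leg 1 (267°, 4082 m): east 4082 sin 267° = -4076.41, north 4082 cos 267° = -213.64
Leg 2 (358°, 2697 m): east 2697 sin 358° = -94.12, north 2697 cos 358° = 2695.36
Leg 3 (020°, 2203 m): east 2203 sin 20° = 753.47, north 2203 cos 20° = 2070.14
Leg 4 (294°, 384 m): east 384 sin 294° = -350.80, north 384 cos 294° = 156.19
Net: -3767.86 east, 4708.05 north. Distance = √((-3767.86)² + (4708.05)²) = 6030.135 m.

6030 m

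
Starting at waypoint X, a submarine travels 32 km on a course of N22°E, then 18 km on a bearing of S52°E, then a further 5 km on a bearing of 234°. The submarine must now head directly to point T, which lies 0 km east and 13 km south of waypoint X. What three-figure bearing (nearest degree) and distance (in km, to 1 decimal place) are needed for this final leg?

Leg 1 (N22°E, 32 km): east 32 sin 22° = 11.99, north 32 cos 22° = 29.67
Leg 2 (S52°E, 18 km): east 18 sin 128° = 14.18, north 18 cos 128° = -11.08
Leg 3 (234°, 5 km): east 5 sin 234° = -4.05, north 5 cos 234° = -2.94
Current position: (22.13, 15.65). Target: (0, -13). Remaining: Δeast = -22.13, Δnorth = -28.65.
Bearing = atan2(-22.13, -28.65) mod 360° = 217.68°; distance = √((-22.13)² + (-28.65)²) = 36.199 km.

218°, 36.2 km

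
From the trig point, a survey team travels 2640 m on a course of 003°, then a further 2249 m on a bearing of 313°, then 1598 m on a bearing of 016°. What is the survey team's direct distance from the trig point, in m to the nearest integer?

Leg 1 (003°, 2640 m): east 2640 sin 3° = 138.17, north 2640 cos 3° = 2636.38
Leg 2 (313°, 2249 m): east 2249 sin 313° = -1644.81, north 2249 cos 313° = 1533.81
Leg 3 (016°, 1598 m): east 1598 sin 16° = 440.47, north 1598 cos 16° = 1536.10
Net: -1066.18 east, 5706.29 north. Distance = √((-1066.18)² + (5706.29)²) = 5805.042 m.

5805 m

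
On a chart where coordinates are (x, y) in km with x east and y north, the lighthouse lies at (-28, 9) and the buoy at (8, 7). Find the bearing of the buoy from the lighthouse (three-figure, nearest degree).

Δeast = 8 − -28 = 36.00; Δnorth = 7 − 9 = -2.00.
Bearing = atan2(Δeast, Δnorth) mod 360° = 93.18° ≈ 093°.

093°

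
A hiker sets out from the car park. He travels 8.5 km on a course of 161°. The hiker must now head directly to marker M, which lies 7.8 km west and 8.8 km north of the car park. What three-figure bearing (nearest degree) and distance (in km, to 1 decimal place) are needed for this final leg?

328°, 19.9 km

Leg 1 (161°, 8.5 km): east 8.5 sin 161° = 2.77, north 8.5 cos 161° = -8.04
Current position: (2.77, -8.04). Target: (-7.8, 8.8). Remaining: Δeast = -10.57, Δnorth = 16.84.
Bearing = atan2(-10.57, 16.84) mod 360° = 327.89°; distance = √((-10.57)² + (16.84)²) = 19.878 km.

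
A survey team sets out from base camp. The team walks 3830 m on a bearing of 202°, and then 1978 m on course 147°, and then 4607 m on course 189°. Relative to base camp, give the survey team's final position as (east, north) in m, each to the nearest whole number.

Leg 1 (202°, 3830 m): east 3830 sin 202° = -1434.74, north 3830 cos 202° = -3551.11
Leg 2 (147°, 1978 m): east 1978 sin 147° = 1077.30, north 1978 cos 147° = -1658.89
Leg 3 (189°, 4607 m): east 4607 sin 189° = -720.69, north 4607 cos 189° = -4550.28
Summing: -1078.14 m east, -9760.28 m north → (-1078, -9760).

(-1078, -9760)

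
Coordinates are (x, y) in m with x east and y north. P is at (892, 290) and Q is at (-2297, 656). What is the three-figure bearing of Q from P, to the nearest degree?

277°

Δeast = -2297 − 892 = -3189.00; Δnorth = 656 − 290 = 366.00.
Bearing = atan2(Δeast, Δnorth) mod 360° = 276.55° ≈ 277°.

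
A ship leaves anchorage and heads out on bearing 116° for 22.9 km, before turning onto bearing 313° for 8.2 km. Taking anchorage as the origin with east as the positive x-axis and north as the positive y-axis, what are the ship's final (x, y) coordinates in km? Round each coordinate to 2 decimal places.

Leg 1 (116°, 22.9 km): east 22.9 sin 116° = 20.58, north 22.9 cos 116° = -10.04
Leg 2 (313°, 8.2 km): east 8.2 sin 313° = -6.00, north 8.2 cos 313° = 5.59
Summing: 14.59 km east, -4.45 km north → (14.59, -4.45).

(14.59, -4.45)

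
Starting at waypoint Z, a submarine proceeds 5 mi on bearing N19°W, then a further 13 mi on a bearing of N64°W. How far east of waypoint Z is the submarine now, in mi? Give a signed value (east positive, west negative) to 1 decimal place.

-13.3 mi

Leg 1 (N19°W, 5 mi): east 5 sin 341° = -1.63, north 5 cos 341° = 4.73
Leg 2 (N64°W, 13 mi): east 13 sin 296° = -11.68, north 13 cos 296° = 5.70
Net east component: -13.31 mi.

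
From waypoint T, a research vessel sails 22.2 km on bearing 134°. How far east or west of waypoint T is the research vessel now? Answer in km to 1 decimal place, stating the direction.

Leg 1 (134°, 22.2 km): east 22.2 sin 134° = 15.97, north 22.2 cos 134° = -15.42
Net east component: 15.97 km.

16.0 km east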